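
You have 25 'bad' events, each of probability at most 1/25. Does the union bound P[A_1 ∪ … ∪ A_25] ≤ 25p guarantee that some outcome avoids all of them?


Union bound: P[∪_{i=1}^{25} A_i] ≤ Σ_i P[A_i] ≤ 25·p = 25·(1/25) = 1.
Numerically: 1 ≈ 1.000.
Is 1 < 1? NO.
Since the bound 1 is ≥ 1, the union bound is uninformative here; it does NOT by itself certify existence.

25·p = 1 ≈ 1.000; existence NOT certified by the union bound.


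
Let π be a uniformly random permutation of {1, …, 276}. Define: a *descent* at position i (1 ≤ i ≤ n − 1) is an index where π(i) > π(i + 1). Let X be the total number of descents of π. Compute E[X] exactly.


Write X = Σ X_I over i = 1, …, 275, with X_I the indicator of one descent.
There are 275 indicators.
For each fixed i, the pair (π(i), π(i+1)) is a uniformly random ordered pair of distinct values from {1, …, 276}; by symmetry P[π(i) > π(i+1)] = 1/2.
By linearity: E[X] = 275 · (1/2) = (276 − 1) · (1/2) = 275/2 ≈ 137.500.

E[X] = 275/2 = 137.500.


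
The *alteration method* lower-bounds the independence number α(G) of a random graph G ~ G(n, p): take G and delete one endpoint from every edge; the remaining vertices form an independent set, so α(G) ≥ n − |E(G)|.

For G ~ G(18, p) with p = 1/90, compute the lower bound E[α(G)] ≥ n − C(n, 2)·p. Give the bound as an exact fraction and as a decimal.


E[|E(G)|] = C(18, 2)·p = 153 · (1/90) = 17/10.
E[α(G)] ≥ n − E[|E(G)|] = 18 − 17/10 = 163/10.
Numerically: ≈ 16.300.
(This is only a lower bound; the true E[α(G)] may be larger.)

E[α(G)] ≥ 163/10 ≈ 16.300.


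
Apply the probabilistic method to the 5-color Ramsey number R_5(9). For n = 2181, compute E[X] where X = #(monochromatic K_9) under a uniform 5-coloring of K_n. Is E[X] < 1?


E[X] = C(2181, 9) · 5^{1 − 36} = 3026635205263909847920400 · 5^{−35} = 3026635205263909847920400/2910383045673370361328125.
As a reduced fraction: E[X] = 121065408210556393916816/116415321826934814453125 ≈ 1.0399439.
Is E[X] < 1? NO.
Since E[X] ≥ 1, the first-moment bound is inconclusive at n = 2181; it does NOT by itself certify R_5(9) > 2181.

E[X] = 121065408210556393916816/116415321826934814453125 ≈ 1.0399439; E[X] ≥ 1; first-moment method inconclusive here.


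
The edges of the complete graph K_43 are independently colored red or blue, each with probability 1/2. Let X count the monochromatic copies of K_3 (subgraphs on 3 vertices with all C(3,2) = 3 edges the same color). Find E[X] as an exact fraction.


Let X = Σ_S X_S over the C(43, 3) = 12341 subsets S of size 3, where X_S = 1 if the K_3 on S is monochromatic.
For a fixed S, the K_3 on S has C(3, 2) = 3 edges. P[all 3 edges red] = (1/2)^3, and likewise for blue, so P[monochromatic] = 2·(1/2)^3 = 2^{1 − 3} = 1/4.
Summing: E[X] = C(43, 3) · 2^{1 − 3} = 12341 · 1/4 = 12341/4.
Numerically: E[X] ≈ 3085.2500.

E[X] = C(43,3)·2^(1−C(3,2)) = 12341/4 ≈ 3085.2500.


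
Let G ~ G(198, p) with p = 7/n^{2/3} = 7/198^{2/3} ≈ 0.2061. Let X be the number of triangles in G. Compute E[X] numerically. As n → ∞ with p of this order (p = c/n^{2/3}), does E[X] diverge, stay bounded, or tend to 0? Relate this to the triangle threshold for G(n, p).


Number of potential triangles: C(198, 3) = 1274196.
Each occurs with probability p³ ≈ (0.2061)³ ≈ 8.749107e-03.
By linearity: E[X] = C(198, 3)·p³ ≈ 1274196 · 8.749107e-03 ≈ 11148.0774.
Since α = 2/3 < 1, p = c/n^{2/3} ≫ 1/n is above the triangle threshold p ~ 1/n. Asymptotically E[X] ~ (c³/6)·n^{3(1−α)} = (7³/6)·n^{1} → ∞; triangles are abundant w.h.p.

E[X] ≈ 11148.0774; in regime p = Θ(1/n^{2/3}) E[X] diverges (above the triangle threshold p ~ 1/n).


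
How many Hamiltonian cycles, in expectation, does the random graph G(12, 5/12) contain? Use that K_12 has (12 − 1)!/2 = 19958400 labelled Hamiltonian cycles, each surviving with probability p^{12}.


K_12 has (12 − 1)!/2 = 19958400 labelled Hamiltonian cycles.
For each such Hamiltonian cycle H, let X_H = 1 if all 12 edges of H are present in G. Then P[X_H = 1] = p^{12} = (5/12)^{12} = 244140625/8916100448256.
By linearity: E[X] = Σ_H E[X_H] = 19958400 · p^{12} = 19958400 · 244140625/8916100448256 = 469970703125/859963392.
Numerically: E[X] ≈ 547.

E[X] = 19958400 · (5/12)^{12} = 469970703125/859963392 ≈ 547.


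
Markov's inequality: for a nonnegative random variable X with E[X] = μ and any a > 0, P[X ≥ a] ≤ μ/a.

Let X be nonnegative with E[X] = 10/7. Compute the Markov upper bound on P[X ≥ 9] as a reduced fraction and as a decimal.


μ = E[X] = 10/7, a = 9.
Markov: P[X ≥ 9] ≤ μ/a = (10/7)/9 = 10/63.
Numerically: ≈ 0.15873.
(Since a = 9 > μ = 1.42857, the bound 10/63 is < 1 and informative.)

P[X ≥ 9] ≤ 10/63 ≈ 0.15873.


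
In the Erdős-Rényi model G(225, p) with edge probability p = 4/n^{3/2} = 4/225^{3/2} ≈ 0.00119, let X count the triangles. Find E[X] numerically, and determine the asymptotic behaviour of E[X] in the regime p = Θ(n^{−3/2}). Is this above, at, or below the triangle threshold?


Number of potential triangles: C(225, 3) = 1873200.
Each occurs with probability p³ ≈ (0.00119)³ ≈ 1.66479e-09.
By linearity: E[X] = C(225, 3)·p³ ≈ 1873200 · 1.66479e-09 ≈ 0.003.
Since α = 3/2 > 1, p = c/n^{3/2} = o(1/n) is below the triangle threshold p ~ 1/n. Asymptotically E[X] ~ (c³/6)·n^{3(1−α)} = (4³/6)·n^{-1.5} → 0, so by Markov's inequality G has no triangles w.h.p.

E[X] ≈ 0.003; in regime p = Θ(1/n^{3/2}) E[X] tends to 0 (below the triangle threshold p ~ 1/n).


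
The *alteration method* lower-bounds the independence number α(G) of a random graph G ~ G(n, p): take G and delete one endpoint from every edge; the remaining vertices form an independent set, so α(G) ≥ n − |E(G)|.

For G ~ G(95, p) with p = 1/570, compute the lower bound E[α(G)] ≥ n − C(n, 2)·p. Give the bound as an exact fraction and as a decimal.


E[|E(G)|] = C(95, 2)·p = 4465 · (1/570) = 47/6.
E[α(G)] ≥ n − E[|E(G)|] = 95 − 47/6 = 523/6.
Numerically: ≈ 87.16667.
(This is only a lower bound; the true E[α(G)] may be larger.)

E[α(G)] ≥ 523/6 ≈ 87.16667.


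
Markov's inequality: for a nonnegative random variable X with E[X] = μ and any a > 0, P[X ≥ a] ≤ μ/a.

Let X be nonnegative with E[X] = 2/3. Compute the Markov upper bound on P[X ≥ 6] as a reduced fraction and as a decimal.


μ = E[X] = 2/3, a = 6.
Markov: P[X ≥ 6] ≤ μ/a = (2/3)/6 = 1/9.
Numerically: ≈ 0.111111.
(Since a = 6 > μ = 0.666667, the bound 1/9 is < 1 and informative.)

P[X ≥ 6] ≤ 1/9 ≈ 0.111111.


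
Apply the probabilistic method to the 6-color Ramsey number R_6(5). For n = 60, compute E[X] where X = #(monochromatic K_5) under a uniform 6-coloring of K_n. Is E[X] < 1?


E[X] = C(60, 5) · 6^{1 − 10} = 5461512 · 6^{−9} = 5461512/10077696.
As a reduced fraction: E[X] = 227563/419904 ≈ 0.54194.
Is E[X] < 1? YES.
Since E[X] < 1, there exists a 6-coloring of K_{60} with no monochromatic K_5; hence R_6(5) > 60.

E[X] = 227563/419904 ≈ 0.54194; E[X] < 1, so R_6(5) > 60.


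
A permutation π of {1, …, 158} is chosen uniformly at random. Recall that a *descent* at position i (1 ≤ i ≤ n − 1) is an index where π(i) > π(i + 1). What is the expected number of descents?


Write X = Σ X_I over i = 1, …, 157, with X_I the indicator of one descent.
There are 157 indicators.
For each fixed i, the pair (π(i), π(i+1)) is a uniformly random ordered pair of distinct values from {1, …, 158}; by symmetry P[π(i) > π(i+1)] = 1/2.
By linearity: E[X] = 157 · (1/2) = (158 − 1) · (1/2) = 157/2 ≈ 78.5000.

E[X] = 157/2 = 78.5000.


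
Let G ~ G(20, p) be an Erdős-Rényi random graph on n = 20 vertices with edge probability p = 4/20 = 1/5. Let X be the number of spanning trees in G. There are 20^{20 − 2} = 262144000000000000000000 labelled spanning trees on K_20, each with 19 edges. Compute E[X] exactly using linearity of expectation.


K_20 has 20^{20 − 2} = 262144000000000000000000 labelled spanning trees.
For each such spanning tree H, let X_H = 1 if all 19 edges of H are present in G. Then P[X_H = 1] = p^{19} = (1/5)^{19} = 1/19073486328125.
By linearity: E[X] = Σ_H E[X_H] = 262144000000000000000000 · p^{19} = 262144000000000000000000 · 1/19073486328125 = 68719476736/5.
Numerically: E[X] ≈ 1.3744e+10.

E[X] = 262144000000000000000000 · (1/5)^{19} = 68719476736/5 ≈ 1.3744e+10.


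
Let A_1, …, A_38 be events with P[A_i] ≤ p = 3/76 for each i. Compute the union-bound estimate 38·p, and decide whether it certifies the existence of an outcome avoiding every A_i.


Union bound: P[∪_{i=1}^{38} A_i] ≤ Σ_i P[A_i] ≤ 38·p = 38·(3/76) = 3/2.
Numerically: 3/2 ≈ 1.50000.
Is 3/2 < 1? NO.
Since the bound 3/2 is ≥ 1, the union bound is uninformative here; it does NOT by itself certify existence.

38·p = 3/2 ≈ 1.50000; existence NOT certified by the union bound.


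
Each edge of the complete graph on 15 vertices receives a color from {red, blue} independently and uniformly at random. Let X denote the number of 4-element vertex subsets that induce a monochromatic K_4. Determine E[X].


Let X = Σ_S X_S over the C(15, 4) = 1365 subsets S of size 4, where X_S = 1 if the K_4 on S is monochromatic.
For a fixed S, the K_4 on S has C(4, 2) = 6 edges. P[all 6 edges red] = (1/2)^6, and likewise for blue, so P[monochromatic] = 2·(1/2)^6 = 2^{1 − 6} = 1/32.
Summing: E[X] = C(15, 4) · 2^{1 − 6} = 1365 · 1/32 = 1365/32.
Numerically: E[X] ≈ 42.656.

E[X] = C(15,4)·2^(1−C(4,2)) = 1365/32 ≈ 42.656.


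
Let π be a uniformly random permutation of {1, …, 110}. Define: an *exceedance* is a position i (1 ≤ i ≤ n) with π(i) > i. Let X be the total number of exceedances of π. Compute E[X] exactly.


Write X = Σ_{i=1}^{110} X_i, where X_i = 1_{π(i) > i}.
For each fixed i, π(i) is uniform over {1, …, 110} (marginal of a uniform permutation), so P[π(i) > i] = (n − i)/n. Summing: Σ_{i=1}^{110} (n − i)/n = (0 + 1 + … + 109)/110 = 110(110 − 1)/(2·110) = (110 − 1)/2.
Hence E[X] = Σ_{i=1}^{110} (110 − i)/110 = 109/2 ≈ 54.50000.

E[X] = 109/2 = 54.50000.


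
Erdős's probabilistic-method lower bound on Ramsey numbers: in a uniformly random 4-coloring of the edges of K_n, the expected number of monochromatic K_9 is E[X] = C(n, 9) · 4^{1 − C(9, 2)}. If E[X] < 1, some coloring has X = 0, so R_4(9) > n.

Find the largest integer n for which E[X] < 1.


We need C(n, 9) · 4^{1 − 36} < 1, i.e. C(n, 9) < 4^{36 − 1} = 1180591620717411303424.
Check values of n near the boundary:
  n = 911: C(911, 9) = 1144686900492291197405; 1144686900492291197405 < 1180591620717411303424? YES
  n = 912: C(912, 9) = 1156095740032081475120; 1156095740032081475120 < 1180591620717411303424? YES
  n = 913: C(913, 9) = 1167605542753639808390; 1167605542753639808390 < 1180591620717411303424? YES
  n = 914: C(914, 9) = 1179217089587653905932; 1179217089587653905932 < 1180591620717411303424? YES
  n = 915: C(915, 9) = 1190931166636537885130; 1190931166636537885130 < 1180591620717411303424? NO
  n = 916: C(916, 9) = 1202748565202942340440; 1202748565202942340440 < 1180591620717411303424? NO
  n = 917: C(917, 9) = 1214670081818390006810; 1214670081818390006810 < 1180591620717411303424? NO
The largest n with C(n, 9) < 1180591620717411303424 is n = 914 (where E[X] = 294804272396913476483/295147905179352825856 ≈ 0.998836). Hence R_4(9) > 914, i.e. R_4(9) ≥ 915.

Largest n = 914; hence R_4(9) > 914.


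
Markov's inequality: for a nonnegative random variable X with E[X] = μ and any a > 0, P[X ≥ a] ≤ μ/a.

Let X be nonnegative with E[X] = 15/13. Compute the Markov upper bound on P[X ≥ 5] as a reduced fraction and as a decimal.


μ = E[X] = 15/13, a = 5.
Markov: P[X ≥ 5] ≤ μ/a = (15/13)/5 = 3/13.
Numerically: ≈ 0.23077.
(Since a = 5 > μ = 1.15385, the bound 3/13 is < 1 and informative.)

P[X ≥ 5] ≤ 3/13 ≈ 0.23077.


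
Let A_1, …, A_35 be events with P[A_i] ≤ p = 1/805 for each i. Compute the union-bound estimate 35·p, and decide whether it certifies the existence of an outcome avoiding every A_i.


Union bound: P[∪_{i=1}^{35} A_i] ≤ Σ_i P[A_i] ≤ 35·p = 35·(1/805) = 1/23.
Numerically: 1/23 ≈ 0.043.
Is 1/23 < 1? YES.
Since P[∪ A_i] ≤ 1/23 < 1, the complement has P[∩ A_i^c] ≥ 1 − 1/23 = 22/23 > 0, so some outcome avoids every A_i.

35·p = 1/23 ≈ 0.043; existence CERTIFIED by the union bound.


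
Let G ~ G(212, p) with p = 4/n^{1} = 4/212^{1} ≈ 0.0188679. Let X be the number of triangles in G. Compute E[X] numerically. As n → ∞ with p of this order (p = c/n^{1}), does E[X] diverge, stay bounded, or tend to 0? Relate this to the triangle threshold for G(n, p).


Number of potential triangles: C(212, 3) = 1565620.
Each occurs with probability p³ ≈ (0.0188679)³ ≈ 6.71695426e-06.
By linearity: E[X] = C(212, 3)·p³ ≈ 1565620 · 6.71695426e-06 ≈ 10.516198.
Here α = 1, so p = 4/n is exactly at the triangle threshold p ~ 1/n. Asymptotically E[X] → c³/6 = 4³/6 = 32/3 ≈ 10.666667, a bounded constant. In this regime the triangle count is asymptotically Poisson(c³/6).

E[X] ≈ 10.516198; in regime p = Θ(1/n^{1}) E[X] stays bounded (at the triangle threshold p ~ 1/n).


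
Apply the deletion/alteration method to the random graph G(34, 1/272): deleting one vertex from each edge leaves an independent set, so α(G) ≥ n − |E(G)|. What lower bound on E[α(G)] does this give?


E[|E(G)|] = C(34, 2)·p = 561 · (1/272) = 33/16.
E[α(G)] ≥ n − E[|E(G)|] = 34 − 33/16 = 511/16.
Numerically: ≈ 31.93750.
(This is only a lower bound; the true E[α(G)] may be larger.)

E[α(G)] ≥ 511/16 ≈ 31.93750.


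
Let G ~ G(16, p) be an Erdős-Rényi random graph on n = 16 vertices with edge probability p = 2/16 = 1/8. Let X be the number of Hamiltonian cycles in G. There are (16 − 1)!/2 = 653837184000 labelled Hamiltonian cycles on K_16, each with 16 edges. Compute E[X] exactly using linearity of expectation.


K_16 has (16 − 1)!/2 = 653837184000 labelled Hamiltonian cycles.
For each such Hamiltonian cycle H, let X_H = 1 if all 16 edges of H are present in G. Then P[X_H = 1] = p^{16} = (1/8)^{16} = 1/281474976710656.
By linearity: E[X] = Σ_H E[X_H] = 653837184000 · p^{16} = 653837184000 · 1/281474976710656 = 638512875/274877906944.
Numerically: E[X] ≈ 0.0023229.

E[X] = 653837184000 · (1/8)^{16} = 638512875/274877906944 ≈ 0.0023229.


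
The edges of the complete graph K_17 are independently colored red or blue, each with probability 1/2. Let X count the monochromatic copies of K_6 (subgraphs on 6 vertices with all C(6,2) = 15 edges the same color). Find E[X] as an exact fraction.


Let X = Σ_S X_S over the C(17, 6) = 12376 subsets S of size 6, where X_S = 1 if the K_6 on S is monochromatic.
For a fixed S, the K_6 on S has C(6, 2) = 15 edges. P[all 15 edges red] = (1/2)^15, and likewise for blue, so P[monochromatic] = 2·(1/2)^15 = 2^{1 − 15} = 1/16384.
Summing: E[X] = C(17, 6) · 2^{1 − 15} = 12376 · 1/16384 = 1547/2048.
Numerically: E[X] ≈ 0.7554.

E[X] = C(17,6)·2^(1−C(6,2)) = 1547/2048 ≈ 0.7554.


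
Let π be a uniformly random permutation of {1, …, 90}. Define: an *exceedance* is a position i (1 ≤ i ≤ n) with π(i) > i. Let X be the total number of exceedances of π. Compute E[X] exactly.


Write X = Σ_{i=1}^{90} X_i, where X_i = 1_{π(i) > i}.
For each fixed i, π(i) is uniform over {1, …, 90} (marginal of a uniform permutation), so P[π(i) > i] = (n − i)/n. Summing: Σ_{i=1}^{90} (n − i)/n = (0 + 1 + … + 89)/90 = 90(90 − 1)/(2·90) = (90 − 1)/2.
Hence E[X] = Σ_{i=1}^{90} (90 − i)/90 = 89/2 ≈ 44.5000.

E[X] = 89/2 = 44.5000.


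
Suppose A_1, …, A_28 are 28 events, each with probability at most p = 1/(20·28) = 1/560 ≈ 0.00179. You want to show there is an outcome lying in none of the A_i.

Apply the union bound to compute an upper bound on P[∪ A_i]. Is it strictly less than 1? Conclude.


Union bound: P[∪_{i=1}^{28} A_i] ≤ Σ_i P[A_i] ≤ 28·p = 28·(1/560) = 1/20.
Numerically: 1/20 ≈ 0.05000.
Is 1/20 < 1? YES.
Since P[∪ A_i] ≤ 1/20 < 1, the complement has P[∩ A_i^c] ≥ 1 − 1/20 = 19/20 > 0, so some outcome avoids every A_i.

28·p = 1/20 ≈ 0.05000; existence CERTIFIED by the union bound.


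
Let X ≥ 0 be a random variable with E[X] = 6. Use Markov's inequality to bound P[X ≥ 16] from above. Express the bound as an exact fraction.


μ = E[X] = 6, a = 16.
Markov: P[X ≥ 16] ≤ μ/a = (6)/16 = 3/8.
Numerically: ≈ 0.375000.
(Since a = 16 > μ = 6.000000, the bound 3/8 is < 1 and informative.)

P[X ≥ 16] ≤ 3/8 ≈ 0.375000.


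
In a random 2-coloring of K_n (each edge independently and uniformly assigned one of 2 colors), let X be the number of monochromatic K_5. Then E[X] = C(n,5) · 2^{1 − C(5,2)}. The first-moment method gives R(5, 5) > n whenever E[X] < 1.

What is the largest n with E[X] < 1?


We need C(n, 5) · 2^{1 − 10} < 1, i.e. C(n, 5) < 2^{10 − 1} = 512.
Check values of n near the boundary:
  n = 5: C(5, 5) = 1; 1 < 512? YES
  n = 6: C(6, 5) = 6; 6 < 512? YES
  n = 7: C(7, 5) = 21; 21 < 512? YES
  n = 8: C(8, 5) = 56; 56 < 512? YES
  n = 9: C(9, 5) = 126; 126 < 512? YES
  n = 10: C(10, 5) = 252; 252 < 512? YES
  n = 11: C(11, 5) = 462; 462 < 512? YES
  n = 12: C(12, 5) = 792; 792 < 512? NO
The largest n with C(n, 5) < 512 is n = 11 (where E[X] = 231/256 ≈ 0.90234). Hence R(5, 5) > 11, i.e. R(5, 5) ≥ 12.

Largest n = 11; hence R(5, 5) > 11.


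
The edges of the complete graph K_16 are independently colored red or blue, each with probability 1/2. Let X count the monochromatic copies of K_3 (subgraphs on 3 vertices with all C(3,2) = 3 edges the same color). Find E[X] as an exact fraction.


Let X = Σ_S X_S over the C(16, 3) = 560 subsets S of size 3, where X_S = 1 if the K_3 on S is monochromatic.
For a fixed S, the K_3 on S has C(3, 2) = 3 edges. P[all 3 edges red] = (1/2)^3, and likewise for blue, so P[monochromatic] = 2·(1/2)^3 = 2^{1 − 3} = 1/4.
By linearity: E[X] = C(16, 3) · 2^{1 − 3} = 560 · 1/4 = 140.
Numerically: E[X] ≈ 140.00000.

E[X] = C(16,3)·2^(1−C(3,2)) = 140 ≈ 140.00000.


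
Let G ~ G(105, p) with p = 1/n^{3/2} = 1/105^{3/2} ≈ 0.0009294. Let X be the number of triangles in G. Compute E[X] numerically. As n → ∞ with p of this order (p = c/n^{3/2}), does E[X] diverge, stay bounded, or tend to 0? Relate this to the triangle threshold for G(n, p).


Number of potential triangles: C(105, 3) = 187460.
Each occurs with probability p³ ≈ (0.0009294)³ ≈ 8.028754e-10.
By linearity: E[X] = C(105, 3)·p³ ≈ 187460 · 8.028754e-10 ≈ 0.0002.
Since α = 3/2 > 1, p = c/n^{3/2} = o(1/n) is below the triangle threshold p ~ 1/n. Asymptotically E[X] ~ (c³/6)·n^{3(1−α)} = (1³/6)·n^{-1.5} → 0, so by Markov's inequality G has no triangles w.h.p.

E[X] ≈ 0.0002; in regime p = Θ(1/n^{3/2}) E[X] tends to 0 (below the triangle threshold p ~ 1/n).


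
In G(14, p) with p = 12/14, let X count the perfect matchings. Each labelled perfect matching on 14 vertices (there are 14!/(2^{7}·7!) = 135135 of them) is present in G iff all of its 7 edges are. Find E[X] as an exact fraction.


K_14 has 14!/(2^{7}·7!) = 135135 labelled perfect matchings.
For each such perfect matching H, let X_H = 1 if all 7 edges of H are present in G. Then P[X_H = 1] = p^{7} = (6/7)^{7} = 279936/823543.
Summing the indicators: E[X] = Σ_H E[X_H] = 135135 · p^{7} = 135135 · 279936/823543 = 5404164480/117649.
Numerically: E[X] ≈ 45935.

E[X] = 135135 · (6/7)^{7} = 5404164480/117649 ≈ 45935.


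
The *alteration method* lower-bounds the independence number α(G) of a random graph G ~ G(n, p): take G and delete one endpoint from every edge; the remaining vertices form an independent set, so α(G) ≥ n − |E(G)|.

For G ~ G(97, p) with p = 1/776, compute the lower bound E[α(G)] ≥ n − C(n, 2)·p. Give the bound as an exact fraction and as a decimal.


E[|E(G)|] = C(97, 2)·p = 4656 · (1/776) = 6.
E[α(G)] ≥ n − E[|E(G)|] = 97 − 6 = 91.
Numerically: ≈ 91.00000.
(This is only a lower bound; the true E[α(G)] may be larger.)

E[α(G)] ≥ 91 ≈ 91.00000.


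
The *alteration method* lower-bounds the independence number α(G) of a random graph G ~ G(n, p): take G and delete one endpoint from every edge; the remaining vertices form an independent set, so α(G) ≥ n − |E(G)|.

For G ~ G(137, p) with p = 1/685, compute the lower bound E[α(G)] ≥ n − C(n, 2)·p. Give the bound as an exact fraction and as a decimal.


E[|E(G)|] = C(137, 2)·p = 9316 · (1/685) = 68/5.
E[α(G)] ≥ n − E[|E(G)|] = 137 − 68/5 = 617/5.
Numerically: ≈ 123.400000.
(This is only a lower bound; the true E[α(G)] may be larger.)

E[α(G)] ≥ 617/5 ≈ 123.400000.


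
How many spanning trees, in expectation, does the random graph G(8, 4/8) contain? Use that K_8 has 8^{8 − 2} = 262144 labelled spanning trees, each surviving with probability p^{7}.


K_8 has 8^{8 − 2} = 262144 labelled spanning trees.
For each such spanning tree H, let X_H = 1 if all 7 edges of H are present in G. Then P[X_H = 1] = p^{7} = (1/2)^{7} = 1/128.
By linearity: E[X] = Σ_H E[X_H] = 262144 · p^{7} = 262144 · 1/128 = 2048.
Numerically: E[X] ≈ 2048.

E[X] = 262144 · (1/2)^{7} = 2048 ≈ 2048.


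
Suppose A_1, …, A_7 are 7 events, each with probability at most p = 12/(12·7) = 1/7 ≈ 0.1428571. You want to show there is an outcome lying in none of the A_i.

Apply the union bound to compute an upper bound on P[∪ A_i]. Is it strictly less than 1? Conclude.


Union bound: P[∪_{i=1}^{7} A_i] ≤ Σ_i P[A_i] ≤ 7·p = 7·(1/7) = 1.
Numerically: 1 ≈ 1.0000000.
Is 1 < 1? NO.
Since the bound 1 is ≥ 1, the union bound is uninformative here; it does NOT by itself certify existence.

7·p = 1 ≈ 1.0000000; existence NOT certified by the union bound.


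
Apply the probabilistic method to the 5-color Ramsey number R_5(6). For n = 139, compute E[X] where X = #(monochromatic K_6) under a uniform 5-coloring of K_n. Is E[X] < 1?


E[X] = C(139, 6) · 5^{1 − 15} = 8979650478 · 5^{−14} = 8979650478/6103515625.
As a reduced fraction: E[X] = 8979650478/6103515625 ≈ 1.471226.
Is E[X] < 1? NO.
Since E[X] ≥ 1, the first-moment bound is inconclusive at n = 139; it does NOT by itself certify R_5(6) > 139.

E[X] = 8979650478/6103515625 ≈ 1.471226; E[X] ≥ 1; first-moment method inconclusive here.


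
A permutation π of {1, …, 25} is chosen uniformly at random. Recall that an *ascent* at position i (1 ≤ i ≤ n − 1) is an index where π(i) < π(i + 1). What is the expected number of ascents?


Write X = Σ X_I over i = 1, …, 24, with X_I the indicator of one ascent.
There are 24 indicators.
For each fixed i, the pair (π(i), π(i+1)) is a uniformly random ordered pair of distinct values from {1, …, 25}; by symmetry P[π(i) < π(i+1)] = 1/2.
By linearity: E[X] = 24 · (1/2) = (25 − 1) · (1/2) = 12 ≈ 12.000.

E[X] = 12 = 12.000.


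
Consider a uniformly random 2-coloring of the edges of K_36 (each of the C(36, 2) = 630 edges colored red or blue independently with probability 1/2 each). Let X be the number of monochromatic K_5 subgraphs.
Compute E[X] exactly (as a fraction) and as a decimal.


Let X = Σ_S X_S over the C(36, 5) = 376992 subsets S of size 5, where X_S = 1 if the K_5 on S is monochromatic.
For a fixed S, the K_5 on S has C(5, 2) = 10 edges. P[all 10 edges red] = (1/2)^10, and likewise for blue, so P[monochromatic] = 2·(1/2)^10 = 2^{1 − 10} = 1/512.
By linearity: E[X] = C(36, 5) · 2^{1 − 10} = 376992 · 1/512 = 11781/16.
Numerically: E[X] ≈ 736.31250.

E[X] = C(36,5)·2^(1−C(5,2)) = 11781/16 ≈ 736.31250.


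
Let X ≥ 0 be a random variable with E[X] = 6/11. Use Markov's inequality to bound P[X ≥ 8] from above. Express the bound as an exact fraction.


μ = E[X] = 6/11, a = 8.
Markov: P[X ≥ 8] ≤ μ/a = (6/11)/8 = 3/44.
Numerically: ≈ 0.0682.
(Since a = 8 > μ = 0.5455, the bound 3/44 is < 1 and informative.)

P[X ≥ 8] ≤ 3/44 ≈ 0.0682.


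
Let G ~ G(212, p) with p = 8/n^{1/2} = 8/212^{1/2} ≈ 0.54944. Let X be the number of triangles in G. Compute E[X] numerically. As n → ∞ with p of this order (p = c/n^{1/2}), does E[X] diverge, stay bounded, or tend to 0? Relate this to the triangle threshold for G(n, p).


Number of potential triangles: C(212, 3) = 1565620.
Each occurs with probability p³ ≈ (0.54944)³ ≈ 1.6586936e-01.
By linearity: E[X] = C(212, 3)·p³ ≈ 1565620 · 1.6586936e-01 ≈ 259688.38778.
Since α = 1/2 < 1, p = c/n^{1/2} ≫ 1/n is above the triangle threshold p ~ 1/n. Asymptotically E[X] ~ (c³/6)·n^{3(1−α)} = (8³/6)·n^{1.5} → ∞; triangles are abundant w.h.p.

E[X] ≈ 259688.38778; in regime p = Θ(1/n^{1/2}) E[X] diverges (above the triangle threshold p ~ 1/n).


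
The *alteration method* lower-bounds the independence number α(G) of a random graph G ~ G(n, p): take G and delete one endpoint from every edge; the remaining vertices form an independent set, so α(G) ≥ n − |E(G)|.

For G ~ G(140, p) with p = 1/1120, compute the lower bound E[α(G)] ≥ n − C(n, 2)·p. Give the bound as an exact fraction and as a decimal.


E[|E(G)|] = C(140, 2)·p = 9730 · (1/1120) = 139/16.
E[α(G)] ≥ n − E[|E(G)|] = 140 − 139/16 = 2101/16.
Numerically: ≈ 131.312500.
(This is only a lower bound; the true E[α(G)] may be larger.)

E[α(G)] ≥ 2101/16 ≈ 131.312500.


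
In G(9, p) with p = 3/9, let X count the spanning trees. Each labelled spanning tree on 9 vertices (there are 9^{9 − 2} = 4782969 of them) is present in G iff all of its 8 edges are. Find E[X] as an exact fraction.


K_9 has 9^{9 − 2} = 4782969 labelled spanning trees.
For each such spanning tree H, let X_H = 1 if all 8 edges of H are present in G. Then P[X_H = 1] = p^{8} = (1/3)^{8} = 1/6561.
By linearity: E[X] = Σ_H E[X_H] = 4782969 · p^{8} = 4782969 · 1/6561 = 729.
Numerically: E[X] ≈ 729.

E[X] = 4782969 · (1/3)^{8} = 729 ≈ 729.


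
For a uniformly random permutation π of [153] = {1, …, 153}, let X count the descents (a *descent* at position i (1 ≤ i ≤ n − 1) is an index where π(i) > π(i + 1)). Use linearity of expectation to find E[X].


Write X = Σ X_I over i = 1, …, 152, with X_I the indicator of one descent.
There are 152 indicators.
For each fixed i, the pair (π(i), π(i+1)) is a uniformly random ordered pair of distinct values from {1, …, 153}; by symmetry P[π(i) > π(i+1)] = 1/2.
By linearity: E[X] = 152 · (1/2) = (153 − 1) · (1/2) = 76 ≈ 76.00000.

E[X] = 76 = 76.00000.


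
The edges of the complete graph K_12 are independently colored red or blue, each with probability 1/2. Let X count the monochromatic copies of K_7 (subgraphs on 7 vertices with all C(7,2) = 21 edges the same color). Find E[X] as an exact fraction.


Let X = Σ_S X_S over the C(12, 7) = 792 subsets S of size 7, where X_S = 1 if the K_7 on S is monochromatic.
For a fixed S, the K_7 on S has C(7, 2) = 21 edges. P[all 21 edges red] = (1/2)^21, and likewise for blue, so P[monochromatic] = 2·(1/2)^21 = 2^{1 − 21} = 1/1048576.
Summing: E[X] = C(12, 7) · 2^{1 − 21} = 792 · 1/1048576 = 99/131072.
Numerically: E[X] ≈ 0.001.

E[X] = C(12,7)·2^(1−C(7,2)) = 99/131072 ≈ 0.001.


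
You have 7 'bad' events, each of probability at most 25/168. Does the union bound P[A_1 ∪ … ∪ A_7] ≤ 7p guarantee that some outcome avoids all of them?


Union bound: P[∪_{i=1}^{7} A_i] ≤ Σ_i P[A_i] ≤ 7·p = 7·(25/168) = 25/24.
Numerically: 25/24 ≈ 1.0417.
Is 25/24 < 1? NO.
Since the bound 25/24 is ≥ 1, the union bound is uninformative here; it does NOT by itself certify existence.

7·p = 25/24 ≈ 1.0417; existence NOT certified by the union bound.


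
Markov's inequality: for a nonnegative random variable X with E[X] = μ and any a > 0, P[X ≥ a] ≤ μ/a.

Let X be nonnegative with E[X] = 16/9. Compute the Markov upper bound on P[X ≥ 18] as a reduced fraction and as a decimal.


μ = E[X] = 16/9, a = 18.
Markov: P[X ≥ 18] ≤ μ/a = (16/9)/18 = 8/81.
Numerically: ≈ 0.099.
(Since a = 18 > μ = 1.778, the bound 8/81 is < 1 and informative.)

P[X ≥ 18] ≤ 8/81 ≈ 0.099.


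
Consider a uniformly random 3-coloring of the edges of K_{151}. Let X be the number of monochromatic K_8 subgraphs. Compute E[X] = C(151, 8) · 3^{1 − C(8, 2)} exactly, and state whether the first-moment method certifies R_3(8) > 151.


E[X] = C(151, 8) · 3^{1 − 28} = 5551321138650 · 3^{−27} = 5551321138650/7625597484987.
As a reduced fraction: E[X] = 616813459850/847288609443 ≈ 0.728.
Is E[X] < 1? YES.
Since E[X] < 1, there exists a 3-coloring of K_{151} with no monochromatic K_8; hence R_3(8) > 151.

E[X] = 616813459850/847288609443 ≈ 0.728; E[X] < 1, so R_3(8) > 151.


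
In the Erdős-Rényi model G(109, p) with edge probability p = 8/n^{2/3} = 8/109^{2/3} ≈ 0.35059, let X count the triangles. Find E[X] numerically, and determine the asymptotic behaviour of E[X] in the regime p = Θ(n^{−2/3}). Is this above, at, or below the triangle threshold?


Number of potential triangles: C(109, 3) = 209934.
Each occurs with probability p³ ≈ (0.35059)³ ≈ 4.3094016e-02.
By linearity: E[X] = C(109, 3)·p³ ≈ 209934 · 4.3094016e-02 ≈ 9046.89908.
Since α = 2/3 < 1, p = c/n^{2/3} ≫ 1/n is above the triangle threshold p ~ 1/n. Asymptotically E[X] ~ (c³/6)·n^{3(1−α)} = (8³/6)·n^{1} → ∞; triangles are abundant w.h.p.

E[X] ≈ 9046.89908; in regime p = Θ(1/n^{2/3}) E[X] diverges (above the triangle threshold p ~ 1/n).


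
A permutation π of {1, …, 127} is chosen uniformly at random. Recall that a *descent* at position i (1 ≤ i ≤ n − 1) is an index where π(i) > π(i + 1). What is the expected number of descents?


Write X = Σ X_I over i = 1, …, 126, with X_I the indicator of one descent.
There are 126 indicators.
For each fixed i, the pair (π(i), π(i+1)) is a uniformly random ordered pair of distinct values from {1, …, 127}; by symmetry P[π(i) > π(i+1)] = 1/2.
By linearity: E[X] = 126 · (1/2) = (127 − 1) · (1/2) = 63 ≈ 63.00000.

E[X] = 63 = 63.00000.


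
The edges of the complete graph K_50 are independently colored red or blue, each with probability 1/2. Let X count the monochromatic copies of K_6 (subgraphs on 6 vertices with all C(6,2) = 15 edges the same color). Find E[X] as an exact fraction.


Let X = Σ_S X_S over the C(50, 6) = 15890700 subsets S of size 6, where X_S = 1 if the K_6 on S is monochromatic.
For a fixed S, the K_6 on S has C(6, 2) = 15 edges. P[all 15 edges red] = (1/2)^15, and likewise for blue, so P[monochromatic] = 2·(1/2)^15 = 2^{1 − 15} = 1/16384.
Summing: E[X] = C(50, 6) · 2^{1 − 15} = 15890700 · 1/16384 = 3972675/4096.
Numerically: E[X] ≈ 969.89136.

E[X] = C(50,6)·2^(1−C(6,2)) = 3972675/4096 ≈ 969.89136.


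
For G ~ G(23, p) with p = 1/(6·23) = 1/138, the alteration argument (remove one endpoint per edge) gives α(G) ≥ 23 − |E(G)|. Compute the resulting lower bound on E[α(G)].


E[|E(G)|] = C(23, 2)·p = 253 · (1/138) = 11/6.
E[α(G)] ≥ n − E[|E(G)|] = 23 − 11/6 = 127/6.
Numerically: ≈ 21.166667.
(This is only a lower bound; the true E[α(G)] may be larger.)

E[α(G)] ≥ 127/6 ≈ 21.166667.


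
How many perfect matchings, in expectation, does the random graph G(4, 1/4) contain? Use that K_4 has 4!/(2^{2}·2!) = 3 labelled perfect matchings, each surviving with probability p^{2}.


K_4 has 4!/(2^{2}·2!) = 3 labelled perfect matchings.
For each such perfect matching H, let X_H = 1 if all 2 edges of H are present in G. Then P[X_H = 1] = p^{2} = (1/4)^{2} = 1/16.
Summing the indicators: E[X] = Σ_H E[X_H] = 3 · p^{2} = 3 · 1/16 = 3/16.
Numerically: E[X] ≈ 0.1875.

E[X] = 3 · (1/4)^{2} = 3/16 ≈ 0.1875.


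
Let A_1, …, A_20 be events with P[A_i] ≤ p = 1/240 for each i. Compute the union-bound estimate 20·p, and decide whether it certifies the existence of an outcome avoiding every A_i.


Union bound: P[∪_{i=1}^{20} A_i] ≤ Σ_i P[A_i] ≤ 20·p = 20·(1/240) = 1/12.
Numerically: 1/12 ≈ 0.0833333.
Is 1/12 < 1? YES.
Since P[∪ A_i] ≤ 1/12 < 1, the complement has P[∩ A_i^c] ≥ 1 − 1/12 = 11/12 > 0, so some outcome avoids every A_i.

20·p = 1/12 ≈ 0.0833333; existence CERTIFIED by the union bound.


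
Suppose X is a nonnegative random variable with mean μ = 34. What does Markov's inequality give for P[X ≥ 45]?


μ = E[X] = 34, a = 45.
Markov: P[X ≥ 45] ≤ μ/a = (34)/45 = 34/45.
Numerically: ≈ 0.756.
(Since a = 45 > μ = 34.000, the bound 34/45 is < 1 and informative.)

P[X ≥ 45] ≤ 34/45 ≈ 0.756.


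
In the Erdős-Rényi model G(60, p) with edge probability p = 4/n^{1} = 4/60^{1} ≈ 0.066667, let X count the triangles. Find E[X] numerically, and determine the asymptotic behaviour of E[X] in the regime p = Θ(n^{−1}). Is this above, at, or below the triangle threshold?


Number of potential triangles: C(60, 3) = 34220.
Each occurs with probability p³ ≈ (0.066667)³ ≈ 2.9629630e-04.
By linearity: E[X] = C(60, 3)·p³ ≈ 34220 · 2.9629630e-04 ≈ 10.13926.
Here α = 1, so p = 4/n is exactly at the triangle threshold p ~ 1/n. Asymptotically E[X] → c³/6 = 4³/6 = 32/3 ≈ 10.66667, a bounded constant. In this regime the triangle count is asymptotically Poisson(c³/6).

E[X] ≈ 10.13926; in regime p = Θ(1/n^{1}) E[X] stays bounded (at the triangle threshold p ~ 1/n).


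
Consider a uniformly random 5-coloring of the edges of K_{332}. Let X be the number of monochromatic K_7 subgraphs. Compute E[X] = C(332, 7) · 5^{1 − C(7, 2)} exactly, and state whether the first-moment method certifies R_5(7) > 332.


E[X] = C(332, 7) · 5^{1 − 21} = 82772214646616 · 5^{−20} = 82772214646616/95367431640625.
As a reduced fraction: E[X] = 82772214646616/95367431640625 ≈ 0.8679296.
Is E[X] < 1? YES.
Since E[X] < 1, there exists a 5-coloring of K_{332} with no monochromatic K_7; hence R_5(7) > 332.

E[X] = 82772214646616/95367431640625 ≈ 0.8679296; E[X] < 1, so R_5(7) > 332.


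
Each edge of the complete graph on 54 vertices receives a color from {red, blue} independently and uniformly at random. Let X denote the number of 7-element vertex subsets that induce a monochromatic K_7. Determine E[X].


Let X = Σ_S X_S over the C(54, 7) = 177100560 subsets S of size 7, where X_S = 1 if the K_7 on S is monochromatic.
For a fixed S, the K_7 on S has C(7, 2) = 21 edges. P[all 21 edges red] = (1/2)^21, and likewise for blue, so P[monochromatic] = 2·(1/2)^21 = 2^{1 − 21} = 1/1048576.
By linearity of expectation: E[X] = C(54, 7) · 2^{1 − 21} = 177100560 · 1/1048576 = 11068785/65536.
Numerically: E[X] ≈ 168.896255.

E[X] = C(54,7)·2^(1−C(7,2)) = 11068785/65536 ≈ 168.896255.


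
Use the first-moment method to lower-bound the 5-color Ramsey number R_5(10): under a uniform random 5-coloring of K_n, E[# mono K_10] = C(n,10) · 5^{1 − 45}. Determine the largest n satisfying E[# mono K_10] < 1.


We need C(n, 10) · 5^{1 − 45} < 1, i.e. C(n, 10) < 5^{45 − 1} = 5684341886080801486968994140625.
Check values of n near the boundary:
  n = 5389: C(5389, 10) = 5645340767466558997768874792926; 5645340767466558997768874792926 < 5684341886080801486968994140625? YES
  n = 5390: C(5390, 10) = 5655833965919099070255434039753; 5655833965919099070255434039753 < 5684341886080801486968994140625? YES
  n = 5391: C(5391, 10) = 5666344714787188828795213697883; 5666344714787188828795213697883 < 5684341886080801486968994140625? YES
  n = 5392: C(5392, 10) = 5676873040158402483252283957448; 5676873040158402483252283957448 < 5684341886080801486968994140625? YES
  n = 5393: C(5393, 10) = 5687418968154238267170642278008; 5687418968154238267170642278008 < 5684341886080801486968994140625? NO
  n = 5394: C(5394, 10) = 5697982524930156243149785372878; 5697982524930156243149785372878 < 5684341886080801486968994140625? NO
  n = 5395: C(5395, 10) = 5708563736675616143322765475706; 5708563736675616143322765475706 < 5684341886080801486968994140625? NO
The largest n with C(n, 10) < 5684341886080801486968994140625 is n = 5392 (where E[X] = 5676873040158402483252283957448/5684341886080801486968994140625 ≈ 0.9987). Hence R_5(10) > 5392, i.e. R_5(10) ≥ 5393.

Largest n = 5392; hence R_5(10) > 5392.


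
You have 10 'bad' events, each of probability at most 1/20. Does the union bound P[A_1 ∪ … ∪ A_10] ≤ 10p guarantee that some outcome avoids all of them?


Union bound: P[∪_{i=1}^{10} A_i] ≤ Σ_i P[A_i] ≤ 10·p = 10·(1/20) = 1/2.
Numerically: 1/2 ≈ 0.500.
Is 1/2 < 1? YES.
Since P[∪ A_i] ≤ 1/2 < 1, the complement has P[∩ A_i^c] ≥ 1 − 1/2 = 1/2 > 0, so some outcome avoids every A_i.

10·p = 1/2 ≈ 0.500; existence CERTIFIED by the union bound.


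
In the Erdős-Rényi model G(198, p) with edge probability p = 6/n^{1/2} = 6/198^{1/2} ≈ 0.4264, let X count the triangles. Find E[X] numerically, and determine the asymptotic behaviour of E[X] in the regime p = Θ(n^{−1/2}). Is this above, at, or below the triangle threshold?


Number of potential triangles: C(198, 3) = 1274196.
Each occurs with probability p³ ≈ (0.4264)³ ≈ 7.752753e-02.
By linearity: E[X] = C(198, 3)·p³ ≈ 1274196 · 7.752753e-02 ≈ 98785.2727.
Since α = 1/2 < 1, p = c/n^{1/2} ≫ 1/n is above the triangle threshold p ~ 1/n. Asymptotically E[X] ~ (c³/6)·n^{3(1−α)} = (6³/6)·n^{1.5} → ∞; triangles are abundant w.h.p.

E[X] ≈ 98785.2727; in regime p = Θ(1/n^{1/2}) E[X] diverges (above the triangle threshold p ~ 1/n).


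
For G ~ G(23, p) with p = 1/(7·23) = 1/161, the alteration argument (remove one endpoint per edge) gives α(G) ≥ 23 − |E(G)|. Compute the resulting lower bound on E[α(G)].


E[|E(G)|] = C(23, 2)·p = 253 · (1/161) = 11/7.
E[α(G)] ≥ n − E[|E(G)|] = 23 − 11/7 = 150/7.
Numerically: ≈ 21.429.
(This is only a lower bound; the true E[α(G)] may be larger.)

E[α(G)] ≥ 150/7 ≈ 21.429.


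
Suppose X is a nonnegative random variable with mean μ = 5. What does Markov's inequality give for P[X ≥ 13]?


μ = E[X] = 5, a = 13.
Markov: P[X ≥ 13] ≤ μ/a = (5)/13 = 5/13.
Numerically: ≈ 0.384615.
(Since a = 13 > μ = 5.000000, the bound 5/13 is < 1 and informative.)

P[X ≥ 13] ≤ 5/13 ≈ 0.384615.


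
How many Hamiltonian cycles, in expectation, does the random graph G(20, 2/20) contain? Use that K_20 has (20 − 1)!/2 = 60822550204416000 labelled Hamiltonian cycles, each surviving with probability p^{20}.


K_20 has (20 − 1)!/2 = 60822550204416000 labelled Hamiltonian cycles.
For each such Hamiltonian cycle H, let X_H = 1 if all 20 edges of H are present in G. Then P[X_H = 1] = p^{20} = (1/10)^{20} = 1/100000000000000000000.
Summing the indicators: E[X] = Σ_H E[X_H] = 60822550204416000 · p^{20} = 60822550204416000 · 1/100000000000000000000 = 14849255421/24414062500000.
Numerically: E[X] ≈ 0.000608.

E[X] = 60822550204416000 · (1/10)^{20} = 14849255421/24414062500000 ≈ 0.000608.


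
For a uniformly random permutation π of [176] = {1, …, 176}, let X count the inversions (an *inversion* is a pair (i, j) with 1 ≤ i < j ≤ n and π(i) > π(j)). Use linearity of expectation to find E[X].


Write X = Σ X_I over the C(176, 2) = 15400 pairs i < j, with X_I the indicator of one inversion.
There are 15400 indicators.
For each fixed pair i < j, the values π(i) and π(j) are two distinct elements of {1, …, 176} in uniformly random order; by symmetry P[π(i) > π(j)] = 1/2.
By linearity: E[X] = 15400 · (1/2) = C(176, 2) · (1/2) = 15400/2 = 7700 ≈ 7700.000.

E[X] = 7700 = 7700.000.


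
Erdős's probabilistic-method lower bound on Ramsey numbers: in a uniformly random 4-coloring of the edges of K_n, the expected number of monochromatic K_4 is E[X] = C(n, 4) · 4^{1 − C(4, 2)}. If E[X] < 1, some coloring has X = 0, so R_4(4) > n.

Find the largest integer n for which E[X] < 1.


We need C(n, 4) · 4^{1 − 6} < 1, i.e. C(n, 4) < 4^{6 − 1} = 1024.
Check values of n near the boundary:
  n = 8: C(8, 4) = 70; 70 < 1024? YES
  n = 9: C(9, 4) = 126; 126 < 1024? YES
  n = 10: C(10, 4) = 210; 210 < 1024? YES
  n = 11: C(11, 4) = 330; 330 < 1024? YES
  n = 12: C(12, 4) = 495; 495 < 1024? YES
  n = 13: C(13, 4) = 715; 715 < 1024? YES
  n = 14: C(14, 4) = 1001; 1001 < 1024? YES
  n = 15: C(15, 4) = 1365; 1365 < 1024? NO
  n = 16: C(16, 4) = 1820; 1820 < 1024? NO
The largest n with C(n, 4) < 1024 is n = 14 (where E[X] = 1001/1024 ≈ 0.977539). Hence R_4(4) > 14, i.e. R_4(4) ≥ 15.

Largest n = 14; hence R_4(4) > 14.
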